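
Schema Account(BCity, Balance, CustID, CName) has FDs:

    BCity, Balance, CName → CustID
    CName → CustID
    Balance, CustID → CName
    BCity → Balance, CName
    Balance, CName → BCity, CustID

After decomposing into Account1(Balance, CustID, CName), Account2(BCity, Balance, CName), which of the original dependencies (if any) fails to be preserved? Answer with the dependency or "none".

BCity, Balance, CName → CustID: restricted closure across fragments reaches CustID.
CName → CustID lies within Account1.
Balance, CustID → CName lies within Account1.
BCity → Balance, CName lies within Account2.
Balance, CName → BCity, CustID: restricted closure across fragments reaches BCity, CustID.
Every dependency is enforceable on the fragments, so the decomposition is dependency-preserving.

none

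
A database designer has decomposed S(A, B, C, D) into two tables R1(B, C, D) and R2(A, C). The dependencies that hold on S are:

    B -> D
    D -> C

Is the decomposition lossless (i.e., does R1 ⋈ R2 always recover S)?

Common attributes: R1 ∩ R2 = {C}.
No dependency enlarges {C}, so (C)⁺ = {C}.
The closure contains neither all of R1 = {B, C, D} nor all of R2 = {A, C}, so the common attributes are not a superkey of either fragment. The join is lossy.

No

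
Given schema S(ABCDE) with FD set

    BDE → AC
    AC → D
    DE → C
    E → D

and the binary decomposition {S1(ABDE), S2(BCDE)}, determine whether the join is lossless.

Yes

Common attributes: S1 ∩ S2 = {BDE}.
Closure of {BDE}: BDE → AC applies, adding AC. So (BDE)⁺ = {ABCDE}.
This closure contains every attribute of S1, so S1 ∩ S2 → S1. The join is lossless.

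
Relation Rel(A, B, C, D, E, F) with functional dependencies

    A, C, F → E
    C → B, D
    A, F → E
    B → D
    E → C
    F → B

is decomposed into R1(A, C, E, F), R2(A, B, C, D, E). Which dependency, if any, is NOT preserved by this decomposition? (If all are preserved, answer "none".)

F → B

Check F → B: no single fragment contains all of {B, F}, and the restricted closure of {F} across the fragments never reaches {B}.
A, C, F → E is preserved.
C → B, D is preserved.
A, F → E is preserved.
B → D is preserved.
E → C is preserved.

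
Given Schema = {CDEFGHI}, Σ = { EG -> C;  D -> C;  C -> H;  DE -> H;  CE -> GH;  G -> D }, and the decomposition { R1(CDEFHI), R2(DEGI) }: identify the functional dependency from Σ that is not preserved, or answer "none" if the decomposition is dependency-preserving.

EG → C: restricted closure across fragments reaches C.
D → C lies within R1.
C → H lies within R1.
DE → H lies within R1.
CE → GH: restricted closure across fragments reaches GH.
G → D lies within R2.
Every dependency is enforceable on the fragments, so the decomposition is dependency-preserving.

none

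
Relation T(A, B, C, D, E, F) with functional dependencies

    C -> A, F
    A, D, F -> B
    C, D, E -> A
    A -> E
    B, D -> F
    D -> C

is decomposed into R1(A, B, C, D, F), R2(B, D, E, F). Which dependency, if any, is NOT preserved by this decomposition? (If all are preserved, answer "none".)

A -> E

Check A → E: no single fragment contains all of {A, E}, and the restricted closure of {A} across the fragments never reaches {E}.
C → A, F is preserved.
A, D, F → B is preserved.
C, D, E → A is preserved.
B, D → F is preserved.
D → C is preserved.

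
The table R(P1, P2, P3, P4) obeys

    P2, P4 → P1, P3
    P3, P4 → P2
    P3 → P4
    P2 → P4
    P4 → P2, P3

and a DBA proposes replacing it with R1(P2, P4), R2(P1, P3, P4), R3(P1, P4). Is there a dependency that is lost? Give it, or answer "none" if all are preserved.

P2, P4 → P1, P3: restricted closure across fragments reaches P1, P3.
P3, P4 → P2: restricted closure across fragments reaches P2.
P3 → P4 lies within R2.
P2 → P4 lies within R1.
P4 → P2, P3: restricted closure across fragments reaches P2, P3.
Every dependency is enforceable on the fragments, so the decomposition is dependency-preserving.

none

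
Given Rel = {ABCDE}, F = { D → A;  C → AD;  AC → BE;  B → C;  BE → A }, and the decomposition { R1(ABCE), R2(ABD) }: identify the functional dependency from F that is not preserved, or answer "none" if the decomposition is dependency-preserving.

D → A lies within R2.
C → AD: restricted closure across fragments reaches AD.
AC → BE lies within R1.
B → C lies within R1.
BE → A lies within R1.
Every dependency is enforceable on the fragments, so the decomposition is dependency-preserving.

none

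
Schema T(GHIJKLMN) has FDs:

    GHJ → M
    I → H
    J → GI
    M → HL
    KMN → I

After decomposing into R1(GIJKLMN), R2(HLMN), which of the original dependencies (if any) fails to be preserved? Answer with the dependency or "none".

I → H

Check I → H: no single fragment contains all of {HI}, and the restricted closure of {I} across the fragments never reaches {H}.
GHJ → M is preserved.
J → GI is preserved.
M → HL is preserved.
KMN → I is preserved.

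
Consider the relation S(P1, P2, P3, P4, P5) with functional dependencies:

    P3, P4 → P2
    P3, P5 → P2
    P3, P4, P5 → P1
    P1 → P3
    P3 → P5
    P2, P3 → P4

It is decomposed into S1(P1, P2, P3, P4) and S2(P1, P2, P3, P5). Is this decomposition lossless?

Common attributes: S1 ∩ S2 = {P1, P2, P3}.
Closure of {P1, P2, P3}: P3 → P5 applies, adding P5; P2, P3 → P4 applies, adding P4. So (P1, P2, P3)⁺ = {P1, P2, P3, P4, P5}.
This closure contains every attribute of S1, so S1 ∩ S2 → S1. The join is lossless.

Yes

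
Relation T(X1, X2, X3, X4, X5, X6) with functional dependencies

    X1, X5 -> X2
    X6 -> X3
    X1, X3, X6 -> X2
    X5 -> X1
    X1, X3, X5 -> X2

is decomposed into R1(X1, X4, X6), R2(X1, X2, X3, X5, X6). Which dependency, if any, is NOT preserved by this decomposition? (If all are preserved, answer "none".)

none

X1, X5 → X2 lies within R2.
X6 → X3 lies within R2.
X1, X3, X6 → X2 lies within R2.
X5 → X1 lies within R2.
X1, X3, X5 → X2 lies within R2.
Every dependency is enforceable on the fragments, so the decomposition is dependency-preserving.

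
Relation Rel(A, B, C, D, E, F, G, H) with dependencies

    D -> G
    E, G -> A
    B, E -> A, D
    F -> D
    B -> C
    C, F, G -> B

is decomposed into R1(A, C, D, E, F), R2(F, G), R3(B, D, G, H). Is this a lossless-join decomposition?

Chase test. Columns are A, B, C, D, E, F, G, H; row i has aⱼ where attribute j ∈ Ri, else bᵢⱼ.
Initial tableau (one row per fragment):
  row 1: a1 b12 a3 a4 a5 a6 b17 b18
  row 2: b21 b22 b23 b24 b25 a6 a7 b28
  row 3: b31 a2 b33 a4 b35 b36 a7 a8
Rows 1 and 3 agree on D; apply D→G and equate their G entries.
Rows 1 and 2 agree on F; apply F→D and equate their D entries.
No row becomes fully distinguished — the join is lossy.

No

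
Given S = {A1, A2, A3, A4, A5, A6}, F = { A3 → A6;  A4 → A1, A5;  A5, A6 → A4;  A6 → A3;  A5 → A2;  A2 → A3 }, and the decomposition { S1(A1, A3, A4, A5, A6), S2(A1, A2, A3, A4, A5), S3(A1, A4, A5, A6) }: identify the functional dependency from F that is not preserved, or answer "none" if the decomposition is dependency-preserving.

none

A3 → A6 lies within S1.
A4 → A1, A5 lies within S1.
A5, A6 → A4 lies within S1.
A6 → A3 lies within S1.
A5 → A2 lies within S2.
A2 → A3 lies within S2.
Every dependency is enforceable on the fragments, so the decomposition is dependency-preserving.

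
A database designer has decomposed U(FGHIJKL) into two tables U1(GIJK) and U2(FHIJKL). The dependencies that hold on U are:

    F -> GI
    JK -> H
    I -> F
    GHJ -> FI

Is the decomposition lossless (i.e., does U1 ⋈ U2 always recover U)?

Common attributes: U1 ∩ U2 = {IJK}.
Closure of {IJK}: JK → H applies, adding H; I → F applies, adding F; F → GI applies, adding G. So (IJK)⁺ = {FGHIJK}.
This closure contains every attribute of U1, so U1 ∩ U2 → U1. The join is lossless.

Yes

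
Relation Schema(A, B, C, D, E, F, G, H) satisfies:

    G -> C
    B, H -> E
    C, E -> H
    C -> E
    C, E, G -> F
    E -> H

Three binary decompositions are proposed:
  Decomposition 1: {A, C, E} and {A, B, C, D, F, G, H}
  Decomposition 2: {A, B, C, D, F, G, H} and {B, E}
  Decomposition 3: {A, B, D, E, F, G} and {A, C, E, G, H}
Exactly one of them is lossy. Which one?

Decomposition 1: common = {A, C}, closure = {A, C, E, H} → lossless.
Decomposition 2: common = {B}, closure = {B} → lossy.
Decomposition 3: common = {A, E, G}, closure = {A, C, E, F, G, H} → lossless.

Decomposition 2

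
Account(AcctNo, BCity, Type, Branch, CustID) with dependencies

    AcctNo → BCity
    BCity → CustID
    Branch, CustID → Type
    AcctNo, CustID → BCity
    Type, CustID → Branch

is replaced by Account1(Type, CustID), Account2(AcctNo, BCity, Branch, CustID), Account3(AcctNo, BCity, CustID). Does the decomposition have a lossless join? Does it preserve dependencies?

Lossless test (chase): applying each FD to every pair of rows produces no changes in the tableau, so no row becomes fully distinguished — the join is lossy.
Dependency preservation: the restricted closure of {Branch, CustID} across the fragments never reaches {Type}, so Branch, CustID → Type cannot be enforced without a join — not preserved.

lossy and not dependency-preserving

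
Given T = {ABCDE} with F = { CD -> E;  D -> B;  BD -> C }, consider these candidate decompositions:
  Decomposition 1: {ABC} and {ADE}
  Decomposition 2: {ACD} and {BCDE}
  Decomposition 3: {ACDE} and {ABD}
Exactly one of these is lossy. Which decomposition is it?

Decomposition 1: common = {A}, closure = {A} → lossy.
Decomposition 2: common = {CD}, closure = {BCDE} → lossless.
Decomposition 3: common = {AD}, closure = {ABCDE} → lossless.

Decomposition 1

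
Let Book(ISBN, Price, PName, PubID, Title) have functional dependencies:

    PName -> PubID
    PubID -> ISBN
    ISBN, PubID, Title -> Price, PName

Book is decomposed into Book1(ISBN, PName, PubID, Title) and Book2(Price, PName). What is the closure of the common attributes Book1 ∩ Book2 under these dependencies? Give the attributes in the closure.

ISBN, PName, PubID

Book1 ∩ Book2 = {PName}.
PName → PubID applies, adding PubID
PubID → ISBN applies, adding ISBN
Closure: {ISBN, PName, PubID}.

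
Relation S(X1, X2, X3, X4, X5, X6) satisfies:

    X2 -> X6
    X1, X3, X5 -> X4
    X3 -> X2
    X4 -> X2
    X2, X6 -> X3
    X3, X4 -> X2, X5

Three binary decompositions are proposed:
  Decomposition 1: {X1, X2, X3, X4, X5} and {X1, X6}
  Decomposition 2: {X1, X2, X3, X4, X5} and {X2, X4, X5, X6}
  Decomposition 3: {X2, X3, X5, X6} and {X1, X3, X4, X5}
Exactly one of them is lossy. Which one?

Decomposition 1

Decomposition 1: common = {X1}, closure = {X1} → lossy.
Decomposition 2: common = {X2, X4, X5}, closure = {X2, X3, X4, X5, X6} → lossless.
Decomposition 3: common = {X3, X5}, closure = {X2, X3, X5, X6} → lossless.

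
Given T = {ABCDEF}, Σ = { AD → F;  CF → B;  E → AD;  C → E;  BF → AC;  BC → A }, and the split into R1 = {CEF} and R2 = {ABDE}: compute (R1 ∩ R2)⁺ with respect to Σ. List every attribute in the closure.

R1 ∩ R2 = {E}.
E → AD applies, adding AD
AD → F applies, adding F
Closure: {ADEF}.

ADEF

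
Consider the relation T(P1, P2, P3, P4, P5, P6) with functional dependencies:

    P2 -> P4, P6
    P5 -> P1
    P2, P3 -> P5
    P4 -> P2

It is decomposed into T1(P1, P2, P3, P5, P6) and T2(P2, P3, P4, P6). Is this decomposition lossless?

Yes

Common attributes: T1 ∩ T2 = {P2, P3, P6}.
Closure of {P2, P3, P6}: P2 → P4, P6 applies, adding P4; P2, P3 → P5 applies, adding P5; P5 → P1 applies, adding P1. So (P2, P3, P6)⁺ = {P1, P2, P3, P4, P5, P6}.
This closure contains every attribute of T1, so T1 ∩ T2 → T1. The join is lossless.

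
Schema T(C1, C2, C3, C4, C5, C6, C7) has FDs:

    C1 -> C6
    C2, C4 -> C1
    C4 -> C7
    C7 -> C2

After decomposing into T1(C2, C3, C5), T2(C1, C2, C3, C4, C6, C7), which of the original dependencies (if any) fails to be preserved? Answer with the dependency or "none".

C1 → C6 lies within T2.
C2, C4 → C1 lies within T2.
C4 → C7 lies within T2.
C7 → C2 lies within T2.
Every dependency is enforceable on the fragments, so the decomposition is dependency-preserving.

none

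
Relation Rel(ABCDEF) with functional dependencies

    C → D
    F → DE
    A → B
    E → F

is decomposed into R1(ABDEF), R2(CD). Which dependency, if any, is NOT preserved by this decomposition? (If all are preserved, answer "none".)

none

C → D lies within R2.
F → DE lies within R1.
A → B lies within R1.
E → F lies within R1.
Every dependency is enforceable on the fragments, so the decomposition is dependency-preserving.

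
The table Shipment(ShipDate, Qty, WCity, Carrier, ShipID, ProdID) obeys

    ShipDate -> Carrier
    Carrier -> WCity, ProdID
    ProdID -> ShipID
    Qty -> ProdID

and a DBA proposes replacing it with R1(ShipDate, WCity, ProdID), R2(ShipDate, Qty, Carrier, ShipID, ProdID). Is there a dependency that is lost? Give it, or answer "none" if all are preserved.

Check Carrier → WCity, ProdID: no single fragment contains all of {WCity, Carrier, ProdID}, and the restricted closure of {Carrier} across the fragments never reaches {WCity, ProdID}.
ShipDate → Carrier is preserved.
ProdID → ShipID is preserved.
Qty → ProdID is preserved.

Carrier -> WCity, ProdID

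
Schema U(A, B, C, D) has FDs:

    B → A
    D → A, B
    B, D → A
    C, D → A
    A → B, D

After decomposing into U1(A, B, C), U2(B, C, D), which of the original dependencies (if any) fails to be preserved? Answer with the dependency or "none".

none

B → A lies within U1.
D → A, B: restricted closure across fragments reaches A, B.
B, D → A: restricted closure across fragments reaches A.
C, D → A: restricted closure across fragments reaches A.
A → B, D: restricted closure across fragments reaches B, D.
Every dependency is enforceable on the fragments, so the decomposition is dependency-preserving.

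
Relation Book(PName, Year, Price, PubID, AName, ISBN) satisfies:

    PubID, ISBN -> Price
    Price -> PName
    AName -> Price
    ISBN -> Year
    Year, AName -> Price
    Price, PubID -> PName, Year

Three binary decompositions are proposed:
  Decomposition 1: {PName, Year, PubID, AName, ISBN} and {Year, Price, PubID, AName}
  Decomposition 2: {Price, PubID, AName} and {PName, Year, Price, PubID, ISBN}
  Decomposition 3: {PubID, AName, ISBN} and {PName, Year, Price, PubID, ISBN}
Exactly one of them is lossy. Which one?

Decomposition 1: common = {Year, PubID, AName}, closure = {PName, Year, Price, PubID, AName} → lossless.
Decomposition 2: common = {Price, PubID}, closure = {PName, Year, Price, PubID} → lossy.
Decomposition 3: common = {PubID, ISBN}, closure = {PName, Year, Price, PubID, ISBN} → lossless.

Decomposition 2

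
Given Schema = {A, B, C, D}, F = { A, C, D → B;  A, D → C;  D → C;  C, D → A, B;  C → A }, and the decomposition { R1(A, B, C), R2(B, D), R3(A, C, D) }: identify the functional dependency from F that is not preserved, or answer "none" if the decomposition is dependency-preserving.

none

A, C, D → B: restricted closure across fragments reaches B.
A, D → C lies within R3.
D → C lies within R3.
C, D → A, B: restricted closure across fragments reaches A, B.
C → A lies within R1.
Every dependency is enforceable on the fragments, so the decomposition is dependency-preserving.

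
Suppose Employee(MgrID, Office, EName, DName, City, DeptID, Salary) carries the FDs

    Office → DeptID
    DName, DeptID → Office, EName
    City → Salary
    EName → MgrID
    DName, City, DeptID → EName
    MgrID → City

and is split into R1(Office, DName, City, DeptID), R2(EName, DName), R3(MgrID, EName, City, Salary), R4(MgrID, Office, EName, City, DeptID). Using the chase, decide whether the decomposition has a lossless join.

No

Chase test. Columns are MgrID, Office, EName, DName, City, DeptID, Salary; row i has aⱼ where attribute j ∈ Ri, else bᵢⱼ.
Initial tableau (one row per fragment):
  row 1: b11 a2 b13 a4 a5 a6 b17
  row 2: b21 b22 a3 a4 b25 b26 b27
  row 3: a1 b32 a3 b34 a5 b36 a7
  row 4: a1 a2 a3 b44 a5 a6 b47
Rows 1 and 3 agree on City; apply City→Salary and equate their Salary entries.
Rows 1 and 4 agree on City; apply City→Salary and equate their Salary entries.
Rows 2 and 3 agree on EName; apply EName→MgrID and equate their MgrID entries.
Rows 2 and 3 agree on MgrID; apply MgrID→City and equate their City entries.
Rows 1 and 2 agree on City; apply City→Salary and equate their Salary entries.
No row becomes fully distinguished — the join is lossy.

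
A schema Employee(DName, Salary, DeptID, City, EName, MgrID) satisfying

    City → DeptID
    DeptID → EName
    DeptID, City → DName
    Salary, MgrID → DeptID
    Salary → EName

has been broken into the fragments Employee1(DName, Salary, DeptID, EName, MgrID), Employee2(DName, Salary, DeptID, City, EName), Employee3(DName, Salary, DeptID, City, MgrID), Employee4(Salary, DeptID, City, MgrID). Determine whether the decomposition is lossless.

Yes

Chase test. Columns are DName, Salary, DeptID, City, EName, MgrID; row i has aⱼ where attribute j ∈ Employeei, else bᵢⱼ.
Initial tableau (one row per fragment):
  row 1: a1 a2 a3 b14 a5 a6
  row 2: a1 a2 a3 a4 a5 b26
  row 3: a1 a2 a3 a4 b35 a6
  row 4: b41 a2 a3 a4 b45 a6
Rows 1 and 3 agree on DeptID; apply DeptID→EName and equate their EName entries.
Rows 1 and 4 agree on DeptID; apply DeptID→EName and equate their EName entries.
Rows 2 and 4 agree on DeptID, City; apply DeptID, City→DName and equate their DName entries.
Row 3 is now all distinguished symbols — the join is lossless.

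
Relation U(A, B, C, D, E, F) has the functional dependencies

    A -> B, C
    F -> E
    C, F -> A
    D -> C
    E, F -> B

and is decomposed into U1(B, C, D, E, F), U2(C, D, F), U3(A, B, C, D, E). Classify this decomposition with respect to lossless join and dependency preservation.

Lossless test (chase): Rows 1 and 2 agree on F; apply F→E and equate their E entries. Rows 1 and 2 agree on C, F; apply C, F→A and equate their A entries. Rows 1 and 2 agree on E, F; apply E, F→B and equate their B entries. No row becomes fully distinguished — the join is lossy.
Dependency preservation: the restricted closure of {C, F} across the fragments never reaches {A}, so C, F → A cannot be enforced without a join — not preserved.

lossy and not dependency-preserving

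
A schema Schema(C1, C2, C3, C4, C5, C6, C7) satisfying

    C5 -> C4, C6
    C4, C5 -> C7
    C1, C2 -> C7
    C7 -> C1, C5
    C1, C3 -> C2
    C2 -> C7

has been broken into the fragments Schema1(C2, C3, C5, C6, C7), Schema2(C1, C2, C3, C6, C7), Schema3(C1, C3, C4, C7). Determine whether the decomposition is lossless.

Yes

Chase test. Columns are C1, C2, C3, C4, C5, C6, C7; row i has aⱼ where attribute j ∈ Schemai, else bᵢⱼ.
Initial tableau (one row per fragment):
  row 1: b11 a2 a3 b14 a5 a6 a7
  row 2: a1 a2 a3 b24 b25 a6 a7
  row 3: a1 b32 a3 a4 b35 b36 a7
Rows 1 and 2 agree on C7; apply C7→C1, C5 and equate their C1, C5 entries.
Rows 1 and 3 agree on C7; apply C7→C1, C5 and equate their C1, C5 entries.
Rows 1 and 3 agree on C1, C3; apply C1, C3→C2 and equate their C2 entries.
Rows 1 and 2 agree on C5; apply C5→C4, C6 and equate their C4, C6 entries.
Rows 1 and 3 agree on C5; apply C5→C4, C6 and equate their C4, C6 entries.
Row 1 is now all distinguished symbols — the join is lossless.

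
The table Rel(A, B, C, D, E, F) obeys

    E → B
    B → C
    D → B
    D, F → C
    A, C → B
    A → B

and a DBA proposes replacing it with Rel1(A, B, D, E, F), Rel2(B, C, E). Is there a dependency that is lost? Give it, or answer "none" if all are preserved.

none

E → B lies within Rel1.
B → C lies within Rel2.
D → B lies within Rel1.
D, F → C: restricted closure across fragments reaches C.
A, C → B: restricted closure across fragments reaches B.
A → B lies within Rel1.
Every dependency is enforceable on the fragments, so the decomposition is dependency-preserving.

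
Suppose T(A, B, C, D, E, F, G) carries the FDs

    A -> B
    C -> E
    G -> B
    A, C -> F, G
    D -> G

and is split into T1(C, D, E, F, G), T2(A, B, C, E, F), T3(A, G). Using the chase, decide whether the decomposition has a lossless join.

No

Chase test. Columns are A, B, C, D, E, F, G; row i has aⱼ where attribute j ∈ Ti, else bᵢⱼ.
Initial tableau (one row per fragment):
  row 1: b11 b12 a3 a4 a5 a6 a7
  row 2: a1 a2 a3 b24 a5 a6 b27
  row 3: a1 b32 b33 b34 b35 b36 a7
Rows 2 and 3 agree on A; apply A→B and equate their B entries.
Rows 1 and 3 agree on G; apply G→B and equate their B entries.
No row becomes fully distinguished — the join is lossy.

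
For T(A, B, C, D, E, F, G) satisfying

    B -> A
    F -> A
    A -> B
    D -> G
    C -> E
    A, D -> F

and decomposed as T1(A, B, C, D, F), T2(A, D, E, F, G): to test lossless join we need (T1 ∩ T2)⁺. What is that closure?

A, B, D, F, G

T1 ∩ T2 = {A, D, F}.
A → B applies, adding B
D → G applies, adding G
Closure: {A, B, D, F, G}.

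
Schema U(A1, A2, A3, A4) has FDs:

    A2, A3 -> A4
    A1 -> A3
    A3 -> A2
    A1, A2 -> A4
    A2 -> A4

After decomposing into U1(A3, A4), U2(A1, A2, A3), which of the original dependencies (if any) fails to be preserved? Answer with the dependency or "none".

Check A2 → A4: no single fragment contains all of {A2, A4}, and the restricted closure of {A2} across the fragments never reaches {A4}.
A2, A3 → A4 is preserved.
A1 → A3 is preserved.
A3 → A2 is preserved.
A1, A2 → A4 is preserved.

A2 -> A4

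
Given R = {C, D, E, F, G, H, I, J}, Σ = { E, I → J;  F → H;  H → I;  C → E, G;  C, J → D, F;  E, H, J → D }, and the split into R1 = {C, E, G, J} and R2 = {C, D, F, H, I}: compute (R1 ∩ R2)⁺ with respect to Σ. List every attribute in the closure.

R1 ∩ R2 = {C}.
C → E, G applies, adding E, G
Closure: {C, E, G}.

C, E, G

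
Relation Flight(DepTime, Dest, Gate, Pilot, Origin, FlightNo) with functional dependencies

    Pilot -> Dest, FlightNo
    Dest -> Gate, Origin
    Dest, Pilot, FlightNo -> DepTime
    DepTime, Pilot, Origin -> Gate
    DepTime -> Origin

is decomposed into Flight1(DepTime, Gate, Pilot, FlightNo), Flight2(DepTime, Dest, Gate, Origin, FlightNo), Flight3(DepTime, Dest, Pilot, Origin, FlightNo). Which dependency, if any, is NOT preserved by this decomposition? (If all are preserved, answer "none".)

none

Pilot → Dest, FlightNo lies within Flight3.
Dest → Gate, Origin lies within Flight2.
Dest, Pilot, FlightNo → DepTime lies within Flight3.
DepTime, Pilot, Origin → Gate: restricted closure across fragments reaches Gate.
DepTime → Origin lies within Flight2.
Every dependency is enforceable on the fragments, so the decomposition is dependency-preserving.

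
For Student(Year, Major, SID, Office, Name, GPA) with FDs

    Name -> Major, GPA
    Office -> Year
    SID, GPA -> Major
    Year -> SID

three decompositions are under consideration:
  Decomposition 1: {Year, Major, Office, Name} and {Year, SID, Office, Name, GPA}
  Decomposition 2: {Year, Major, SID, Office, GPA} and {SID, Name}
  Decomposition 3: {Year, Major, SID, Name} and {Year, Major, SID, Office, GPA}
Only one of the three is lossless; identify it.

Decomposition 1: common = {Year, Office, Name}, closure = {Year, Major, SID, Office, Name, GPA} → lossless.
Decomposition 2: common = {SID}, closure = {SID} → lossy.
Decomposition 3: common = {Year, Major, SID}, closure = {Year, Major, SID} → lossy.

Decomposition 1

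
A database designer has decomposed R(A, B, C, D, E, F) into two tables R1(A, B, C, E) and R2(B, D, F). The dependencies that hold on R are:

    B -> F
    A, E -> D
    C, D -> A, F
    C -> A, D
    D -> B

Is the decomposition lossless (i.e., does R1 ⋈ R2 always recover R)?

No

Common attributes: R1 ∩ R2 = {B}.
Closure of {B}: B → F applies, adding F. So (B)⁺ = {B, F}.
The closure contains neither all of R1 = {A, B, C, E} nor all of R2 = {B, D, F}, so the common attributes are not a superkey of either fragment. The join is lossy.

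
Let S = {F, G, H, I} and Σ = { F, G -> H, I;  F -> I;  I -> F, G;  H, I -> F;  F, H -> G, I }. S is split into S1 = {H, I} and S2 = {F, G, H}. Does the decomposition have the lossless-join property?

No

Common attributes: S1 ∩ S2 = {H}.
No dependency enlarges {H}, so (H)⁺ = {H}.
The closure contains neither all of S1 = {H, I} nor all of S2 = {F, G, H}, so the common attributes are not a superkey of either fragment. The join is lossy.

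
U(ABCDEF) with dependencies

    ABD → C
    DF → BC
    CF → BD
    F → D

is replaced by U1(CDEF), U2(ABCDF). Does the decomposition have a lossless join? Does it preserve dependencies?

Lossless test: (CDF)⁺ = {BCDF}, which is a superkey of neither fragment — lossy.
Dependency preservation: every FD's attributes lie within a single fragment, so each can be enforced locally — preserved.

lossy but dependency-preserving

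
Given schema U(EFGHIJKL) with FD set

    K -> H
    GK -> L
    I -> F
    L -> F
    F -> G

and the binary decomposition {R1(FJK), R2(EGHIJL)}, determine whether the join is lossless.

Common attributes: R1 ∩ R2 = {J}.
No dependency enlarges {J}, so (J)⁺ = {J}.
The closure contains neither all of R1 = {FJK} nor all of R2 = {EGHIJL}, so the common attributes are not a superkey of either fragment. The join is lossy.

No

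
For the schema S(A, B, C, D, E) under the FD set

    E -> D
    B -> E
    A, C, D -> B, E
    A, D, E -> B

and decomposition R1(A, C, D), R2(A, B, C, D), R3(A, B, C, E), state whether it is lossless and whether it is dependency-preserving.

Lossless test (chase): Rows 2 and 3 agree on B; apply B→E and equate their E entries. Rows 1 and 2 agree on A, C, D; apply A, C, D→B, E and equate their B, E entries. Rows 1 and 3 agree on E; apply E→D and equate their D entries. Row 1 is now all distinguished symbols — the join is lossless.
Dependency preservation: the restricted closure of {E} across the fragments never reaches {D}, so E → D cannot be enforced without a join — not preserved.

lossless but not dependency-preserving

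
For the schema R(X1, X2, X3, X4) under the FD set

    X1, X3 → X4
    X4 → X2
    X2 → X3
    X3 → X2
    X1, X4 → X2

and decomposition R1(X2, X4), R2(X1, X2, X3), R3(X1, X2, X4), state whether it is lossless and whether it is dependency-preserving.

Lossless test (chase): Rows 1 and 2 agree on X2; apply X2→X3 and equate their X3 entries. Rows 1 and 3 agree on X2; apply X2→X3 and equate their X3 entries. Rows 2 and 3 agree on X1, X3; apply X1, X3→X4 and equate their X4 entries. Row 2 is now all distinguished symbols — the join is lossless.
Dependency preservation: X1, X3 → X4 is not contained in any single fragment, but the restricted closure of its left-hand side across the fragments still reaches the right-hand side; the remaining FDs each lie inside some fragment. All dependencies are preserved.

lossless and dependency-preserving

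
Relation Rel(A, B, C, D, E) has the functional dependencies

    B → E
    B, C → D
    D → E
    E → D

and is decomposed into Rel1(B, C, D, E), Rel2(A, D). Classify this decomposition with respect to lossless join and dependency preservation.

lossy but dependency-preserving

Lossless test: (D)⁺ = {D, E}, which is a superkey of neither fragment — lossy.
Dependency preservation: every FD's attributes lie within a single fragment, so each can be enforced locally — preserved.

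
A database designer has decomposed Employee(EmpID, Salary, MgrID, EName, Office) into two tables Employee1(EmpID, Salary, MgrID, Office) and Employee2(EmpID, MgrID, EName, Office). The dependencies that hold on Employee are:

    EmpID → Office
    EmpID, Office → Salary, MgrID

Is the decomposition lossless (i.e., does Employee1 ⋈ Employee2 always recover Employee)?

Common attributes: Employee1 ∩ Employee2 = {EmpID, MgrID, Office}.
Closure of {EmpID, MgrID, Office}: EmpID, Office → Salary, MgrID applies, adding Salary. So (EmpID, MgrID, Office)⁺ = {EmpID, Salary, MgrID, Office}.
This closure contains every attribute of Employee1, so Employee1 ∩ Employee2 → Employee1. The join is lossless.

Yes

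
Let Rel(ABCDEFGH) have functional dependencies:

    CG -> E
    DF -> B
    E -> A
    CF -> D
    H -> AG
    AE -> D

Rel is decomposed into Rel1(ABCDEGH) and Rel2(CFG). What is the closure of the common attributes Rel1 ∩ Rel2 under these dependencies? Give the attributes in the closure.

Rel1 ∩ Rel2 = {CG}.
CG → E applies, adding E
E → A applies, adding A
AE → D applies, adding D
Closure: {ACDEG}.

ACDEG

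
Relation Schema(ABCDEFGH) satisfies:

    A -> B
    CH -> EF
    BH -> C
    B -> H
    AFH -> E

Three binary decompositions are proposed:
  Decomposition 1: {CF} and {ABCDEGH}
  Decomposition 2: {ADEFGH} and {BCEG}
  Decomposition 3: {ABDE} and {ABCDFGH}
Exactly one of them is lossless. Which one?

Decomposition 1: common = {C}, closure = {C} → lossy.
Decomposition 2: common = {EG}, closure = {EG} → lossy.
Decomposition 3: common = {ABD}, closure = {ABCDEFH} → lossless.

Decomposition 3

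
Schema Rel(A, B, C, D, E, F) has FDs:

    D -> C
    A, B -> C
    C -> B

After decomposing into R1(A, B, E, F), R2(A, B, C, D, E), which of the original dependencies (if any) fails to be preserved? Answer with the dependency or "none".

none

D → C lies within R2.
A, B → C lies within R2.
C → B lies within R2.
Every dependency is enforceable on the fragments, so the decomposition is dependency-preserving.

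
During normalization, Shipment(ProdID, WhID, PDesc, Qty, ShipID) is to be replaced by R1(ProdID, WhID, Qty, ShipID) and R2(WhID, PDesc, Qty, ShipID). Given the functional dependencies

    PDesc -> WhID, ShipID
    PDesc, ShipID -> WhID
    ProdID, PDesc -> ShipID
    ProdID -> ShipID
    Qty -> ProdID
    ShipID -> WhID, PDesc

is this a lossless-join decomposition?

Common attributes: R1 ∩ R2 = {WhID, Qty, ShipID}.
Closure of {WhID, Qty, ShipID}: Qty → ProdID applies, adding ProdID; ShipID → WhID, PDesc applies, adding PDesc. So (WhID, Qty, ShipID)⁺ = {ProdID, WhID, PDesc, Qty, ShipID}.
This closure contains every attribute of R1, so R1 ∩ R2 → R1. The join is lossless.

Yes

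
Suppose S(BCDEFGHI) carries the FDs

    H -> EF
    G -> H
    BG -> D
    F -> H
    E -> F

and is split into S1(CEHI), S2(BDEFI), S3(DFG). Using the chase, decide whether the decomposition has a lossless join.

Chase test. Columns are BCDEFGHI; row i has aⱼ where attribute j ∈ Si, else bᵢⱼ.
Initial tableau (one row per fragment):
  row 1: b11 a2 b13 a4 b15 b16 a7 a8
  row 2: a1 b22 a3 a4 a5 b26 b27 a8
  row 3: b31 b32 a3 b34 a5 a6 b37 b38
Rows 2 and 3 agree on F; apply F→H and equate their H entries.
Rows 1 and 2 agree on E; apply E→F and equate their F entries.
Rows 2 and 3 agree on H; apply H→EF and equate their EF entries.
Rows 1 and 2 agree on F; apply F→H and equate their H entries.
No row becomes fully distinguished — the join is lossy.

No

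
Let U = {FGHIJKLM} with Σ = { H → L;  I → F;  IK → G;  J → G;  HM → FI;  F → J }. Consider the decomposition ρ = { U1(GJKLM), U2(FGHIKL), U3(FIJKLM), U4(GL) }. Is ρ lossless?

Chase test. Columns are FGHIJKLM; row i has aⱼ where attribute j ∈ Ui, else bᵢⱼ.
Initial tableau (one row per fragment):
  row 1: b11 a2 b13 b14 a5 a6 a7 a8
  row 2: a1 a2 a3 a4 b25 a6 a7 b28
  row 3: a1 b32 b33 a4 a5 a6 a7 a8
  row 4: b41 a2 b43 b44 b45 b46 a7 b48
Rows 2 and 3 agree on IK; apply IK→G and equate their G entries.
Rows 2 and 3 agree on F; apply F→J and equate their J entries.
No row becomes fully distinguished — the join is lossy.

No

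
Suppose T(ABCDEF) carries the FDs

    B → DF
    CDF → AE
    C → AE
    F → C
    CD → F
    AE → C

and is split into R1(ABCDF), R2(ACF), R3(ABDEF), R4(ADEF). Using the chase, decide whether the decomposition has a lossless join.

Chase test. Columns are ABCDEF; row i has aⱼ where attribute j ∈ Ri, else bᵢⱼ.
Initial tableau (one row per fragment):
  row 1: a1 a2 a3 a4 b15 a6
  row 2: a1 b22 a3 b24 b25 a6
  row 3: a1 a2 b33 a4 a5 a6
  row 4: a1 b42 b43 a4 a5 a6
Rows 1 and 2 agree on C; apply C→AE and equate their AE entries.
Rows 1 and 3 agree on F; apply F→C and equate their C entries.
Rows 1 and 4 agree on F; apply F→C and equate their C entries.
Rows 1 and 3 agree on CDF; apply CDF→AE and equate their AE entries.
Row 1 is now all distinguished symbols — the join is lossless.

Yes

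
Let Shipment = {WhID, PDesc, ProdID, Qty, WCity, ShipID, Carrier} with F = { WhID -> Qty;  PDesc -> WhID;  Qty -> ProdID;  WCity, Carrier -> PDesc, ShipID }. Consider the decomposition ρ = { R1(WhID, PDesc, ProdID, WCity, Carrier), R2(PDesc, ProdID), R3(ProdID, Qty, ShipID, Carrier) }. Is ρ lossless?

Chase test. Columns are WhID, PDesc, ProdID, Qty, WCity, ShipID, Carrier; row i has aⱼ where attribute j ∈ Ri, else bᵢⱼ.
Initial tableau (one row per fragment):
  row 1: a1 a2 a3 b14 a5 b16 a7
  row 2: b21 a2 a3 b24 b25 b26 b27
  row 3: b31 b32 a3 a4 b35 a6 a7
Rows 1 and 2 agree on PDesc; apply PDesc→WhID and equate their WhID entries.
Rows 1 and 2 agree on WhID; apply WhID→Qty and equate their Qty entries.
No row becomes fully distinguished — the join is lossy.

No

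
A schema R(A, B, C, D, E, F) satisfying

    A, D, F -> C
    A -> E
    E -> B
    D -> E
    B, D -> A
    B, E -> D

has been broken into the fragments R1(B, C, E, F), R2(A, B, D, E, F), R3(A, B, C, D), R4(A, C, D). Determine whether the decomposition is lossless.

Yes

Chase test. Columns are A, B, C, D, E, F; row i has aⱼ where attribute j ∈ Ri, else bᵢⱼ.
Initial tableau (one row per fragment):
  row 1: b11 a2 a3 b14 a5 a6
  row 2: a1 a2 b23 a4 a5 a6
  row 3: a1 a2 a3 a4 b35 b36
  row 4: a1 b42 a3 a4 b45 b46
Rows 2 and 3 agree on A; apply A→E and equate their E entries.
Rows 2 and 4 agree on A; apply A→E and equate their E entries.
Rows 1 and 4 agree on E; apply E→B and equate their B entries.
Rows 1 and 2 agree on B, E; apply B, E→D and equate their D entries.
Rows 1 and 2 agree on B, D; apply B, D→A and equate their A entries.
Rows 1 and 2 agree on A, D, F; apply A, D, F→C and equate their C entries.
Row 1 is now all distinguished symbols — the join is lossless.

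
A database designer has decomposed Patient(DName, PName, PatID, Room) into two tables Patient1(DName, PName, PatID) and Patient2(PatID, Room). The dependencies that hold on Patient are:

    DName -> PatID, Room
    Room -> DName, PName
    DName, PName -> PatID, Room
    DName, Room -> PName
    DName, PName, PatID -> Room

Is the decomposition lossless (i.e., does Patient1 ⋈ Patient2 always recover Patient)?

Common attributes: Patient1 ∩ Patient2 = {PatID}.
No dependency enlarges {PatID}, so (PatID)⁺ = {PatID}.
The closure contains neither all of Patient1 = {DName, PName, PatID} nor all of Patient2 = {PatID, Room}, so the common attributes are not a superkey of either fragment. The join is lossy.

No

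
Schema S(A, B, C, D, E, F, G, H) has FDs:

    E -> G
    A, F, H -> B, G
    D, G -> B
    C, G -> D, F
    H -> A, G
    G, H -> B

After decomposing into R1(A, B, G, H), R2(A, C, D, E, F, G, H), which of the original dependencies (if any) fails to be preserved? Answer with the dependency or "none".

D, G -> B

Check D, G → B: no single fragment contains all of {B, D, G}, and the restricted closure of {D, G} across the fragments never reaches {B}.
E → G is preserved.
A, F, H → B, G is preserved.
C, G → D, F is preserved.
H → A, G is preserved.
G, H → B is preserved.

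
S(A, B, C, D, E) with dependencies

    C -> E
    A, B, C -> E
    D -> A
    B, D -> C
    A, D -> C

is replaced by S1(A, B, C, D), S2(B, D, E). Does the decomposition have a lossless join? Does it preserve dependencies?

lossless but not dependency-preserving

Lossless test: (B, D)⁺ = {A, B, C, D, E}, which contains all of one fragment — lossless.
Dependency preservation: the restricted closure of {C} across the fragments never reaches {E}, so C → E cannot be enforced without a join — not preserved.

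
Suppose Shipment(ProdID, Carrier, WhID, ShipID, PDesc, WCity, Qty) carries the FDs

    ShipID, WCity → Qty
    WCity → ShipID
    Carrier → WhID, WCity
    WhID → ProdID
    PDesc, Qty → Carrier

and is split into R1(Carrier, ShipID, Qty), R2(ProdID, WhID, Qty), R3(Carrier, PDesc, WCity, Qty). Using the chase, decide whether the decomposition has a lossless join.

No

Chase test. Columns are ProdID, Carrier, WhID, ShipID, PDesc, WCity, Qty; row i has aⱼ where attribute j ∈ Ri, else bᵢⱼ.
Initial tableau (one row per fragment):
  row 1: b11 a2 b13 a4 b15 b16 a7
  row 2: a1 b22 a3 b24 b25 b26 a7
  row 3: b31 a2 b33 b34 a5 a6 a7
Rows 1 and 3 agree on Carrier; apply Carrier→WhID, WCity and equate their WhID, WCity entries.
Rows 1 and 3 agree on WhID; apply WhID→ProdID and equate their ProdID entries.
Rows 1 and 3 agree on WCity; apply WCity→ShipID and equate their ShipID entries.
No row becomes fully distinguished — the join is lossy.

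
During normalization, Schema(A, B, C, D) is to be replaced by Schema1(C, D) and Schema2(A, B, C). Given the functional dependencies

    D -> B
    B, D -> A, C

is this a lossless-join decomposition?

Common attributes: Schema1 ∩ Schema2 = {C}.
No dependency enlarges {C}, so (C)⁺ = {C}.
The closure contains neither all of Schema1 = {C, D} nor all of Schema2 = {A, B, C}, so the common attributes are not a superkey of either fragment. The join is lossy.

No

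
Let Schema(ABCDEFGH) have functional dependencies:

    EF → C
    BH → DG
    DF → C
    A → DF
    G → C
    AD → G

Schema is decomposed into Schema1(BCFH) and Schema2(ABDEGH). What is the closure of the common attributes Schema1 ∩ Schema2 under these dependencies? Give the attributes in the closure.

BCDGH

Schema1 ∩ Schema2 = {BH}.
BH → DG applies, adding DG
G → C applies, adding C
Closure: {BCDGH}.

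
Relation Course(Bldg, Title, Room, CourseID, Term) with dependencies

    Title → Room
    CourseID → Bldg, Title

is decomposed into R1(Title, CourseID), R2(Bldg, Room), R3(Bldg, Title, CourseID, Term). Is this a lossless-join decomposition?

No

Chase test. Columns are Bldg, Title, Room, CourseID, Term; row i has aⱼ where attribute j ∈ Ri, else bᵢⱼ.
Initial tableau (one row per fragment):
  row 1: b11 a2 b13 a4 b15
  row 2: a1 b22 a3 b24 b25
  row 3: a1 a2 b33 a4 a5
Rows 1 and 3 agree on Title; apply Title→Room and equate their Room entries.
Rows 1 and 3 agree on CourseID; apply CourseID→Bldg, Title and equate their Bldg, Title entries.
No row becomes fully distinguished — the join is lossy.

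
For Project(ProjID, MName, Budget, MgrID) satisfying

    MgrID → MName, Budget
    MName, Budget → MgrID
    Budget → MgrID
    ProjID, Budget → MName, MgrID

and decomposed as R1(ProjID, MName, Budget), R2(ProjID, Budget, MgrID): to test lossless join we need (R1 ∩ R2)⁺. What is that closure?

R1 ∩ R2 = {ProjID, Budget}.
Budget → MgrID applies, adding MgrID
ProjID, Budget → MName, MgrID applies, adding MName
Closure: {ProjID, MName, Budget, MgrID}.

ProjID, MName, Budget, MgrID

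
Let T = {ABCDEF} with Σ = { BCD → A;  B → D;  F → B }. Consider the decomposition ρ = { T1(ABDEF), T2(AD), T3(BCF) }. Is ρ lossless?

Chase test. Columns are ABCDEF; row i has aⱼ where attribute j ∈ Ti, else bᵢⱼ.
Initial tableau (one row per fragment):
  row 1: a1 a2 b13 a4 a5 a6
  row 2: a1 b22 b23 a4 b25 b26
  row 3: b31 a2 a3 b34 b35 a6
Rows 1 and 3 agree on B; apply B→D and equate their D entries.
No row becomes fully distinguished — the join is lossy.

No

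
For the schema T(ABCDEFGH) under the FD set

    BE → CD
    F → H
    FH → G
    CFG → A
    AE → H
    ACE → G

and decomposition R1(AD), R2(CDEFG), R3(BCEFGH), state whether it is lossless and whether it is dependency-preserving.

lossy and not dependency-preserving

Lossless test (chase): Rows 2 and 3 agree on F; apply F→H and equate their H entries. Rows 2 and 3 agree on CFG; apply CFG→A and equate their A entries. No row becomes fully distinguished — the join is lossy.
Dependency preservation: the restricted closure of {BE} across the fragments never reaches {CD}, so BE → CD cannot be enforced without a join — not preserved.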